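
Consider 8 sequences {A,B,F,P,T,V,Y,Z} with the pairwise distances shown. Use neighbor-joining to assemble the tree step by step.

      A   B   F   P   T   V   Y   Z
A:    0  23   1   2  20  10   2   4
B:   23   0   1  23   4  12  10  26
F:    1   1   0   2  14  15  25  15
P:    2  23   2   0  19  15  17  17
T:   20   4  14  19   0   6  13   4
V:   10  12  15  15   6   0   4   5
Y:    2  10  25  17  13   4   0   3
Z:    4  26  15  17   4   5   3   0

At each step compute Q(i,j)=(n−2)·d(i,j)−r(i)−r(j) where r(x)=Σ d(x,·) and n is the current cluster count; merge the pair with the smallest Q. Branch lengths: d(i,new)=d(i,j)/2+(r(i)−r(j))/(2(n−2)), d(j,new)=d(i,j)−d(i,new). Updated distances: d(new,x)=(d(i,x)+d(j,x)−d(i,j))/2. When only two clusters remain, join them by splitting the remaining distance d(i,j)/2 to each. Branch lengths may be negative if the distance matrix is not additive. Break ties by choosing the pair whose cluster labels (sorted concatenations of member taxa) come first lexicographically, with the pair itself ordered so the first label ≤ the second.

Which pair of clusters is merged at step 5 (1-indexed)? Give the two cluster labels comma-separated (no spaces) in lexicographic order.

AP,BFTV

1. join B+F (d=1, Q=-166) ⇒ BF; edges |B|=8/3, |F|=-5/3
  updated: d(A,BF)=23/2, d(BF,P)=12, d(BF,T)=17/2, d(BF,V)=13, d(BF,Y)=17, d(BF,Z)=20
2. join A+P (d=2, Q=-243/2) ⇒ AP; edges |A|=-9/4, |P|=17/4
  updated: d(AP,BF)=43/4, d(AP,T)=37/2, d(AP,V)=23/2, d(AP,Y)=17/2, d(AP,Z)=19/2
3. join BF+T (d=17/2, Q=-341/4) ⇒ BFT; edges |BF|=213/32, |T|=59/32
  updated: d(AP,BFT)=83/8, d(BFT,V)=21/4, d(BFT,Y)=43/4, d(BFT,Z)=31/4
4. join BFT+V (d=21/4, Q=-353/8) ⇒ BFTV; edges |BFT|=193/48, |V|=59/48
  updated: d(AP,BFTV)=133/16, d(BFTV,Y)=19/4, d(BFTV,Z)=15/4
5. join AP+BFTV (d=133/16, Q=-53/2) ⇒ ABFPTV; edges |AP|=209/32, |BFTV|=57/32
  updated: d(ABFPTV,Y)=79/32, d(ABFPTV,Z)=79/32
6. join ABFPTV+Y (d=79/32, Q=-127/16) ⇒ ABFPTVY; edges |ABFPTV|=31/32, |Y|=3/2
  updated: d(ABFPTVY,Z)=3/2
7. join ABFPTVY+Z (d=3/2) ⇒ ABFPTVYZ; edges |ABFPTVY|=3/4, |Z|=3/4
final tree: ((((A:-9/4,P:17/4):209/32,(((B:8/3,F:-5/3):213/32,T:59/32):193/48,V:59/48):57/32):31/32,Y:3/2):3/4,Z:3/4)
total length: 929/32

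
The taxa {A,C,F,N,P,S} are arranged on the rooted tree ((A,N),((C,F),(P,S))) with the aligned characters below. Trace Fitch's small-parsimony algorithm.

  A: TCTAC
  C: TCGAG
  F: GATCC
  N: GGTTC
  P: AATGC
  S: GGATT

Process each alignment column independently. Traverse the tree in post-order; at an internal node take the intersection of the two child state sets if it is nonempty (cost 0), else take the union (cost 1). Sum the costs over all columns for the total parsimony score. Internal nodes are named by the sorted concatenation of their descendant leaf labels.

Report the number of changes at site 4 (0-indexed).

AN@0: {T} ∪ {G} = {G,T} (union, +1)
CF@0: {T} ∪ {G} = {G,T} (union, +1)
PS@0: {A} ∪ {G} = {A,G} (union, +1)
CFPS@0: {G,T} ∩ {A,G} = {G} (intersection, +0)
ACFNPS@0: {G,T} ∩ {G} = {G} (intersection, +0)
AN@1: {C} ∪ {G} = {C,G} (union, +1)
CF@1: {C} ∪ {A} = {A,C} (union, +1)
PS@1: {A} ∪ {G} = {A,G} (union, +1)
CFPS@1: {A,C} ∩ {A,G} = {A} (intersection, +0)
ACFNPS@1: {C,G} ∪ {A} = {A,C,G} (union, +1)
AN@2: {T} ∩ {T} = {T} (intersection, +0)
CF@2: {G} ∪ {T} = {G,T} (union, +1)
PS@2: {T} ∪ {A} = {A,T} (union, +1)
CFPS@2: {G,T} ∩ {A,T} = {T} (intersection, +0)
ACFNPS@2: {T} ∩ {T} = {T} (intersection, +0)
AN@3: {A} ∪ {T} = {A,T} (union, +1)
CF@3: {A} ∪ {C} = {A,C} (union, +1)
PS@3: {G} ∪ {T} = {G,T} (union, +1)
CFPS@3: {A,C} ∪ {G,T} = {A,C,G,T} (union, +1)
ACFNPS@3: {A,T} ∩ {A,C,G,T} = {A,T} (intersection, +0)
AN@4: {C} ∩ {C} = {C} (intersection, +0)
CF@4: {G} ∪ {C} = {C,G} (union, +1)
PS@4: {C} ∪ {T} = {C,T} (union, +1)
CFPS@4: {C,G} ∩ {C,T} = {C} (intersection, +0)
ACFNPS@4: {C} ∩ {C} = {C} (intersection, +0)
per-site changes: [3, 4, 2, 4, 2]; total = 15

2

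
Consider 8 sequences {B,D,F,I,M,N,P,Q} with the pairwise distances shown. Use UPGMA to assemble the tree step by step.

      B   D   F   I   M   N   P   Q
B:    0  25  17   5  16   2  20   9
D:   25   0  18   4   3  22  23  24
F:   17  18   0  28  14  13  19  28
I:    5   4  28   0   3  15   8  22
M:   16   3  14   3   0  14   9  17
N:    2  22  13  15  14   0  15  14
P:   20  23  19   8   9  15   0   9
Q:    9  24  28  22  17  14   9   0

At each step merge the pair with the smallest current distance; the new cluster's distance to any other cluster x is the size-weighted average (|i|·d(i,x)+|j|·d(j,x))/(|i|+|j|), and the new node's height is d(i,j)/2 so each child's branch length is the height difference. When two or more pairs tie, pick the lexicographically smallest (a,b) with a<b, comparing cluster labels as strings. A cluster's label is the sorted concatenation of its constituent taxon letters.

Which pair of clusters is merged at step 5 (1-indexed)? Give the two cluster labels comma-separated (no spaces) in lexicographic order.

BN,PQ

step 1: merge (B,N) at d=2; branch lengths B→1, N→1; new cluster BN
  updated: d(BN,D)=47/2, d(BN,F)=15, d(BN,I)=10, d(BN,M)=15, d(BN,P)=35/2, d(BN,Q)=23/2
step 2: merge (D,M) at d=3; branch lengths D→3/2, M→3/2; new cluster DM
  updated: d(BN,DM)=77/4, d(DM,F)=16, d(DM,I)=7/2, d(DM,P)=16, d(DM,Q)=41/2
step 3: merge (DM,I) at d=7/2; branch lengths DM→1/4, I→7/4; new cluster DIM
  updated: d(BN,DIM)=97/6, d(DIM,F)=20, d(DIM,P)=40/3, d(DIM,Q)=21
step 4: merge (P,Q) at d=9; branch lengths P→9/2, Q→9/2; new cluster PQ
  updated: d(BN,PQ)=29/2, d(DIM,PQ)=103/6, d(F,PQ)=47/2
step 5: merge (BN,PQ) at d=29/2; branch lengths BN→25/4, PQ→11/4; new cluster BNPQ
  updated: d(BNPQ,DIM)=50/3, d(BNPQ,F)=77/4
step 6: merge (BNPQ,DIM) at d=50/3; branch lengths BNPQ→13/12, DIM→79/12; new cluster BDIMNPQ
  updated: d(BDIMNPQ,F)=137/7
step 7: merge (BDIMNPQ,F) at d=137/7; branch lengths BDIMNPQ→61/42, F→137/14; new cluster BDFIMNPQ
final tree: ((((B:1,N:1):25/4,(P:9/2,Q:9/2):11/4):13/12,((D:3/2,M:3/2):1/4,I:7/4):79/12):61/42,F:137/14)
total length: 922/21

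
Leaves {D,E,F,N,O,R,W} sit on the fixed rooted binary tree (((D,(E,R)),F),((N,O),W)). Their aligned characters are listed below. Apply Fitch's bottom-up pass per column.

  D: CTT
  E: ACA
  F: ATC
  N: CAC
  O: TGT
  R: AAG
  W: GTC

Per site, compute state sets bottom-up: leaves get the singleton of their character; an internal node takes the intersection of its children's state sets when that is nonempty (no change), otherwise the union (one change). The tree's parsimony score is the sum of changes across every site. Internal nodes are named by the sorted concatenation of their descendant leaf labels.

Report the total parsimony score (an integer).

12

[col 0] ER: children E:{A}, R:{A} ∩→ {A}; cost 0
[col 0] DER: children D:{C}, ER:{A} ∪→ {A,C}; cost 1
[col 0] DEFR: children DER:{A,C}, F:{A} ∩→ {A}; cost 0
[col 0] NO: children N:{C}, O:{T} ∪→ {C,T}; cost 1
[col 0] NOW: children NO:{C,T}, W:{G} ∪→ {C,G,T}; cost 1
[col 0] DEFNORW: children DEFR:{A}, NOW:{C,G,T} ∪→ {A,C,G,T}; cost 1
[col 1] ER: children E:{C}, R:{A} ∪→ {A,C}; cost 1
[col 1] DER: children D:{T}, ER:{A,C} ∪→ {A,C,T}; cost 1
[col 1] DEFR: children DER:{A,C,T}, F:{T} ∩→ {T}; cost 0
[col 1] NO: children N:{A}, O:{G} ∪→ {A,G}; cost 1
[col 1] NOW: children NO:{A,G}, W:{T} ∪→ {A,G,T}; cost 1
[col 1] DEFNORW: children DEFR:{T}, NOW:{A,G,T} ∩→ {T}; cost 0
[col 2] ER: children E:{A}, R:{G} ∪→ {A,G}; cost 1
[col 2] DER: children D:{T}, ER:{A,G} ∪→ {A,G,T}; cost 1
[col 2] DEFR: children DER:{A,G,T}, F:{C} ∪→ {A,C,G,T}; cost 1
[col 2] NO: children N:{C}, O:{T} ∪→ {C,T}; cost 1
[col 2] NOW: children NO:{C,T}, W:{C} ∩→ {C}; cost 0
[col 2] DEFNORW: children DEFR:{A,C,G,T}, NOW:{C} ∩→ {C}; cost 0
per-site changes: [4, 4, 4]; total = 12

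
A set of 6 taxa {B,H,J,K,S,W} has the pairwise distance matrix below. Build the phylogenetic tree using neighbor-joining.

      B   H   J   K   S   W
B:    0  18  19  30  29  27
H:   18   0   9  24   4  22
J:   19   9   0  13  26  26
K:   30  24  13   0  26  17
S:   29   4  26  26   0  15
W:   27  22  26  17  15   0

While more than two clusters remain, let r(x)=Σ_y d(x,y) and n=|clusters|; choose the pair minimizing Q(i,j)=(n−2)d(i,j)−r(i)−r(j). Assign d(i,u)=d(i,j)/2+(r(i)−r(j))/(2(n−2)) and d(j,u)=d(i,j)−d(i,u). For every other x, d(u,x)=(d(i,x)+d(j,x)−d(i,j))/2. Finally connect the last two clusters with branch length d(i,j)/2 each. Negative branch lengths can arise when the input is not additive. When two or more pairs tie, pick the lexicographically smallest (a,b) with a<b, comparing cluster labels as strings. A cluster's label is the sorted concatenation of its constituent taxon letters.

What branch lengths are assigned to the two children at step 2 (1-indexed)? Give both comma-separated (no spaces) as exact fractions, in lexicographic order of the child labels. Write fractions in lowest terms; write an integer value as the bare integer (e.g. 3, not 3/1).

95/12,109/12

step 1: merge (H,S) at d=4, Q=-161; branch lengths H→-7/8, S→39/8; new cluster HS
  updated: d(B,HS)=43/2, d(HS,J)=31/2, d(HS,K)=23, d(HS,W)=33/2
step 2: merge (K,W) at d=17, Q=-237/2; branch lengths K→95/12, W→109/12; new cluster KW
  updated: d(B,KW)=20, d(HS,KW)=45/4, d(J,KW)=11
step 3: merge (B,J) at d=19, Q=-68; branch lengths B→53/4, J→23/4; new cluster BJ
  updated: d(BJ,HS)=9, d(BJ,KW)=6
step 4: merge (BJ,HS) at d=9, Q=-105/4; branch lengths BJ→15/8, HS→57/8; new cluster BHJS
  updated: d(BHJS,KW)=33/8
step 5: merge (BHJS,KW) at d=33/8; branch lengths BHJS→33/16, KW→33/16; new cluster BHJKSW
final tree: (((B:53/4,J:23/4):15/8,(H:-7/8,S:39/8):57/8):33/16,(K:95/12,W:109/12):33/16)
total length: 425/8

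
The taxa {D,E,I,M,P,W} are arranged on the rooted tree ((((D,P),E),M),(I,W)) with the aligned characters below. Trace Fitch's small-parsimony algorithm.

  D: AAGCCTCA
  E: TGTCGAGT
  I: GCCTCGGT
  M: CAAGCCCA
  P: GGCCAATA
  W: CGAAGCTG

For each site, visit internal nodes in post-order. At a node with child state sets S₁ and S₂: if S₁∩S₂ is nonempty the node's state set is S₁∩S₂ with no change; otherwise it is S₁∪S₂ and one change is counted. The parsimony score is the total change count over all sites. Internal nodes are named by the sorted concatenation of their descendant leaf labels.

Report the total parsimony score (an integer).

27

DP@0: {A} ∪ {G} = {A,G} (union, +1)
DEP@0: {A,G} ∪ {T} = {A,G,T} (union, +1)
DEMP@0: {A,G,T} ∪ {C} = {A,C,G,T} (union, +1)
IW@0: {G} ∪ {C} = {C,G} (union, +1)
DEIMPW@0: {A,C,G,T} ∩ {C,G} = {C,G} (intersection, +0)
DP@1: {A} ∪ {G} = {A,G} (union, +1)
DEP@1: {A,G} ∩ {G} = {G} (intersection, +0)
DEMP@1: {G} ∪ {A} = {A,G} (union, +1)
IW@1: {C} ∪ {G} = {C,G} (union, +1)
DEIMPW@1: {A,G} ∩ {C,G} = {G} (intersection, +0)
DP@2: {G} ∪ {C} = {C,G} (union, +1)
DEP@2: {C,G} ∪ {T} = {C,G,T} (union, +1)
DEMP@2: {C,G,T} ∪ {A} = {A,C,G,T} (union, +1)
IW@2: {C} ∪ {A} = {A,C} (union, +1)
DEIMPW@2: {A,C,G,T} ∩ {A,C} = {A,C} (intersection, +0)
DP@3: {C} ∩ {C} = {C} (intersection, +0)
DEP@3: {C} ∩ {C} = {C} (intersection, +0)
DEMP@3: {C} ∪ {G} = {C,G} (union, +1)
IW@3: {T} ∪ {A} = {A,T} (union, +1)
DEIMPW@3: {C,G} ∪ {A,T} = {A,C,G,T} (union, +1)
DP@4: {C} ∪ {A} = {A,C} (union, +1)
DEP@4: {A,C} ∪ {G} = {A,C,G} (union, +1)
DEMP@4: {A,C,G} ∩ {C} = {C} (intersection, +0)
IW@4: {C} ∪ {G} = {C,G} (union, +1)
DEIMPW@4: {C} ∩ {C,G} = {C} (intersection, +0)
DP@5: {T} ∪ {A} = {A,T} (union, +1)
DEP@5: {A,T} ∩ {A} = {A} (intersection, +0)
DEMP@5: {A} ∪ {C} = {A,C} (union, +1)
IW@5: {G} ∪ {C} = {C,G} (union, +1)
DEIMPW@5: {A,C} ∩ {C,G} = {C} (intersection, +0)
DP@6: {C} ∪ {T} = {C,T} (union, +1)
DEP@6: {C,T} ∪ {G} = {C,G,T} (union, +1)
DEMP@6: {C,G,T} ∩ {C} = {C} (intersection, +0)
IW@6: {G} ∪ {T} = {G,T} (union, +1)
DEIMPW@6: {C} ∪ {G,T} = {C,G,T} (union, +1)
DP@7: {A} ∩ {A} = {A} (intersection, +0)
DEP@7: {A} ∪ {T} = {A,T} (union, +1)
DEMP@7: {A,T} ∩ {A} = {A} (intersection, +0)
IW@7: {T} ∪ {G} = {G,T} (union, +1)
DEIMPW@7: {A} ∪ {G,T} = {A,G,T} (union, +1)
per-site changes: [4, 3, 4, 3, 3, 3, 4, 3]; total = 27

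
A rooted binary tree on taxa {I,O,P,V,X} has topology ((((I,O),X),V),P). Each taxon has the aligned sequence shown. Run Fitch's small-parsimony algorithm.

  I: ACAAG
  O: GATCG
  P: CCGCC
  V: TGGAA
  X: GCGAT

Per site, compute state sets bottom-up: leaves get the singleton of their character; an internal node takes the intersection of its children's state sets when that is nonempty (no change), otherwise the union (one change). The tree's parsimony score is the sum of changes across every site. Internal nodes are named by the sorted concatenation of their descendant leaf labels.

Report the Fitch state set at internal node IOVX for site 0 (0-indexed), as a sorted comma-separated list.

IO@0: {A} ∪ {G} = {A,G} (union, +1)
IOX@0: {A,G} ∩ {G} = {G} (intersection, +0)
IOVX@0: {G} ∪ {T} = {G,T} (union, +1)
IOPVX@0: {G,T} ∪ {C} = {C,G,T} (union, +1)
IO@1: {C} ∪ {A} = {A,C} (union, +1)
IOX@1: {A,C} ∩ {C} = {C} (intersection, +0)
IOVX@1: {C} ∪ {G} = {C,G} (union, +1)
IOPVX@1: {C,G} ∩ {C} = {C} (intersection, +0)
IO@2: {A} ∪ {T} = {A,T} (union, +1)
IOX@2: {A,T} ∪ {G} = {A,G,T} (union, +1)
IOVX@2: {A,G,T} ∩ {G} = {G} (intersection, +0)
IOPVX@2: {G} ∩ {G} = {G} (intersection, +0)
IO@3: {A} ∪ {C} = {A,C} (union, +1)
IOX@3: {A,C} ∩ {A} = {A} (intersection, +0)
IOVX@3: {A} ∩ {A} = {A} (intersection, +0)
IOPVX@3: {A} ∪ {C} = {A,C} (union, +1)
IO@4: {G} ∩ {G} = {G} (intersection, +0)
IOX@4: {G} ∪ {T} = {G,T} (union, +1)
IOVX@4: {G,T} ∪ {A} = {A,G,T} (union, +1)
IOPVX@4: {A,G,T} ∪ {C} = {A,C,G,T} (union, +1)
per-site changes: [3, 2, 2, 2, 3]; total = 12

G,T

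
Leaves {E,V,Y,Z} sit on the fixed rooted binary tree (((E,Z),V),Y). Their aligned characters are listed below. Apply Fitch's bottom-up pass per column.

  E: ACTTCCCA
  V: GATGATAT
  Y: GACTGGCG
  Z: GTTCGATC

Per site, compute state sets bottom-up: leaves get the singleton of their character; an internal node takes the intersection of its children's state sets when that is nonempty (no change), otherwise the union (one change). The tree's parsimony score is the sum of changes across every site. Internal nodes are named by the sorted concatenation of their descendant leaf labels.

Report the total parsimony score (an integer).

16

EZ@0: {A} ∪ {G} = {A,G} (union, +1)
EVZ@0: {A,G} ∩ {G} = {G} (intersection, +0)
EVYZ@0: {G} ∩ {G} = {G} (intersection, +0)
EZ@1: {C} ∪ {T} = {C,T} (union, +1)
EVZ@1: {C,T} ∪ {A} = {A,C,T} (union, +1)
EVYZ@1: {A,C,T} ∩ {A} = {A} (intersection, +0)
EZ@2: {T} ∩ {T} = {T} (intersection, +0)
EVZ@2: {T} ∩ {T} = {T} (intersection, +0)
EVYZ@2: {T} ∪ {C} = {C,T} (union, +1)
EZ@3: {T} ∪ {C} = {C,T} (union, +1)
EVZ@3: {C,T} ∪ {G} = {C,G,T} (union, +1)
EVYZ@3: {C,G,T} ∩ {T} = {T} (intersection, +0)
EZ@4: {C} ∪ {G} = {C,G} (union, +1)
EVZ@4: {C,G} ∪ {A} = {A,C,G} (union, +1)
EVYZ@4: {A,C,G} ∩ {G} = {G} (intersection, +0)
EZ@5: {C} ∪ {A} = {A,C} (union, +1)
EVZ@5: {A,C} ∪ {T} = {A,C,T} (union, +1)
EVYZ@5: {A,C,T} ∪ {G} = {A,C,G,T} (union, +1)
EZ@6: {C} ∪ {T} = {C,T} (union, +1)
EVZ@6: {C,T} ∪ {A} = {A,C,T} (union, +1)
EVYZ@6: {A,C,T} ∩ {C} = {C} (intersection, +0)
EZ@7: {A} ∪ {C} = {A,C} (union, +1)
EVZ@7: {A,C} ∪ {T} = {A,C,T} (union, +1)
EVYZ@7: {A,C,T} ∪ {G} = {A,C,G,T} (union, +1)
per-site changes: [1, 2, 1, 2, 2, 3, 2, 3]; total = 16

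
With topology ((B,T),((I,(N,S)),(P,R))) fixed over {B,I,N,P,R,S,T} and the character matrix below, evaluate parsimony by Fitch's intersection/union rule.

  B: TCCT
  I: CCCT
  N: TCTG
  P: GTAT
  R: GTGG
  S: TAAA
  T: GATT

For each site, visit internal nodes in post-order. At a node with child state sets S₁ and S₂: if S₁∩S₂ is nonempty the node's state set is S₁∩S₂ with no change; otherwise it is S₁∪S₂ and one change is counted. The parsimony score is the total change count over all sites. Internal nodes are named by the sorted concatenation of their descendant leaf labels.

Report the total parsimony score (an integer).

site 0, node BT: B={T} ∪ T={G} → {G,T} (+1)
site 0, node NS: N={T} ∩ S={T} → {T} (+0)
site 0, node INS: I={C} ∪ NS={T} → {C,T} (+1)
site 0, node PR: P={G} ∩ R={G} → {G} (+0)
site 0, node INPRS: INS={C,T} ∪ PR={G} → {C,G,T} (+1)
site 0, node BINPRST: BT={G,T} ∩ INPRS={C,G,T} → {G,T} (+0)
site 1, node BT: B={C} ∪ T={A} → {A,C} (+1)
site 1, node NS: N={C} ∪ S={A} → {A,C} (+1)
site 1, node INS: I={C} ∩ NS={A,C} → {C} (+0)
site 1, node PR: P={T} ∩ R={T} → {T} (+0)
site 1, node INPRS: INS={C} ∪ PR={T} → {C,T} (+1)
site 1, node BINPRST: BT={A,C} ∩ INPRS={C,T} → {C} (+0)
site 2, node BT: B={C} ∪ T={T} → {C,T} (+1)
site 2, node NS: N={T} ∪ S={A} → {A,T} (+1)
site 2, node INS: I={C} ∪ NS={A,T} → {A,C,T} (+1)
site 2, node PR: P={A} ∪ R={G} → {A,G} (+1)
site 2, node INPRS: INS={A,C,T} ∩ PR={A,G} → {A} (+0)
site 2, node BINPRST: BT={C,T} ∪ INPRS={A} → {A,C,T} (+1)
site 3, node BT: B={T} ∩ T={T} → {T} (+0)
site 3, node NS: N={G} ∪ S={A} → {A,G} (+1)
site 3, node INS: I={T} ∪ NS={A,G} → {A,G,T} (+1)
site 3, node PR: P={T} ∪ R={G} → {G,T} (+1)
site 3, node INPRS: INS={A,G,T} ∩ PR={G,T} → {G,T} (+0)
site 3, node BINPRST: BT={T} ∩ INPRS={G,T} → {T} (+0)
per-site changes: [3, 3, 5, 3]; total = 14

14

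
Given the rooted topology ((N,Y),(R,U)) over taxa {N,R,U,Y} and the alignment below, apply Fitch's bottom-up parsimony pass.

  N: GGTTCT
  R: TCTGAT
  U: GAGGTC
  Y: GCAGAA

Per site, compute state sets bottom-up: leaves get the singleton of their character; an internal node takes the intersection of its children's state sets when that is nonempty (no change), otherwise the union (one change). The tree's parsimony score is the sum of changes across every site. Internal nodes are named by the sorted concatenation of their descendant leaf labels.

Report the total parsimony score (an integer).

10

NY@0: {G} ∩ {G} = {G} (intersection, +0)
RU@0: {T} ∪ {G} = {G,T} (union, +1)
NRUY@0: {G} ∩ {G,T} = {G} (intersection, +0)
NY@1: {G} ∪ {C} = {C,G} (union, +1)
RU@1: {C} ∪ {A} = {A,C} (union, +1)
NRUY@1: {C,G} ∩ {A,C} = {C} (intersection, +0)
NY@2: {T} ∪ {A} = {A,T} (union, +1)
RU@2: {T} ∪ {G} = {G,T} (union, +1)
NRUY@2: {A,T} ∩ {G,T} = {T} (intersection, +0)
NY@3: {T} ∪ {G} = {G,T} (union, +1)
RU@3: {G} ∩ {G} = {G} (intersection, +0)
NRUY@3: {G,T} ∩ {G} = {G} (intersection, +0)
NY@4: {C} ∪ {A} = {A,C} (union, +1)
RU@4: {A} ∪ {T} = {A,T} (union, +1)
NRUY@4: {A,C} ∩ {A,T} = {A} (intersection, +0)
NY@5: {T} ∪ {A} = {A,T} (union, +1)
RU@5: {T} ∪ {C} = {C,T} (union, +1)
NRUY@5: {A,T} ∩ {C,T} = {T} (intersection, +0)
per-site changes: [1, 2, 2, 1, 2, 2]; total = 10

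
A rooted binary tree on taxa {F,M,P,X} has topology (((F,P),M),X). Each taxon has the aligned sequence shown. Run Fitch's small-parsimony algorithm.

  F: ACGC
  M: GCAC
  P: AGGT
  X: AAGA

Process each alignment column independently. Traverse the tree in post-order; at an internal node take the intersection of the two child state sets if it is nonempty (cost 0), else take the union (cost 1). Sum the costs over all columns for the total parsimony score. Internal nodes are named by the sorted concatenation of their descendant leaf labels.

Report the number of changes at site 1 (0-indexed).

2

FP@0: {A} ∩ {A} = {A} (intersection, +0)
FMP@0: {A} ∪ {G} = {A,G} (union, +1)
FMPX@0: {A,G} ∩ {A} = {A} (intersection, +0)
FP@1: {C} ∪ {G} = {C,G} (union, +1)
FMP@1: {C,G} ∩ {C} = {C} (intersection, +0)
FMPX@1: {C} ∪ {A} = {A,C} (union, +1)
FP@2: {G} ∩ {G} = {G} (intersection, +0)
FMP@2: {G} ∪ {A} = {A,G} (union, +1)
FMPX@2: {A,G} ∩ {G} = {G} (intersection, +0)
FP@3: {C} ∪ {T} = {C,T} (union, +1)
FMP@3: {C,T} ∩ {C} = {C} (intersection, +0)
FMPX@3: {C} ∪ {A} = {A,C} (union, +1)
per-site changes: [1, 2, 1, 2]; total = 6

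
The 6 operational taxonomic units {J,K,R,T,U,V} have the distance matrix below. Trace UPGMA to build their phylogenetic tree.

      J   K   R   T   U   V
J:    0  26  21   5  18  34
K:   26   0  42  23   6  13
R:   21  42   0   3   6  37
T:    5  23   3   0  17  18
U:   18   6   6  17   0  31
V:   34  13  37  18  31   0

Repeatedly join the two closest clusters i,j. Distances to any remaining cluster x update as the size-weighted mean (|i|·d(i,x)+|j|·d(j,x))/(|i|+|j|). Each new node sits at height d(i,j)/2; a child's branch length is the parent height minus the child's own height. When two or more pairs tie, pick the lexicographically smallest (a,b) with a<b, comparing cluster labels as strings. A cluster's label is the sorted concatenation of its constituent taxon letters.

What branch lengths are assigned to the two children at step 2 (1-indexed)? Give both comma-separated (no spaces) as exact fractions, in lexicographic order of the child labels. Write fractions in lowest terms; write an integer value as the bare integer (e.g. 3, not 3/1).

3,3

step 1: merge (R,T) at d=3; branch lengths R→3/2, T→3/2; new cluster RT
  updated: d(J,RT)=13, d(K,RT)=65/2, d(RT,U)=23/2, d(RT,V)=55/2
step 2: merge (K,U) at d=6; branch lengths K→3, U→3; new cluster KU
  updated: d(J,KU)=22, d(KU,RT)=22, d(KU,V)=22
step 3: merge (J,RT) at d=13; branch lengths J→13/2, RT→5; new cluster JRT
  updated: d(JRT,KU)=22, d(JRT,V)=89/3
step 4: merge (JRT,KU) at d=22; branch lengths JRT→9/2, KU→8; new cluster JKRTU
  updated: d(JKRTU,V)=133/5
step 5: merge (JKRTU,V) at d=133/5; branch lengths JKRTU→23/10, V→133/10; new cluster JKRTUV
final tree: (((J:13/2,(R:3/2,T:3/2):5):9/2,(K:3,U:3):8):23/10,V:133/10)
total length: 243/5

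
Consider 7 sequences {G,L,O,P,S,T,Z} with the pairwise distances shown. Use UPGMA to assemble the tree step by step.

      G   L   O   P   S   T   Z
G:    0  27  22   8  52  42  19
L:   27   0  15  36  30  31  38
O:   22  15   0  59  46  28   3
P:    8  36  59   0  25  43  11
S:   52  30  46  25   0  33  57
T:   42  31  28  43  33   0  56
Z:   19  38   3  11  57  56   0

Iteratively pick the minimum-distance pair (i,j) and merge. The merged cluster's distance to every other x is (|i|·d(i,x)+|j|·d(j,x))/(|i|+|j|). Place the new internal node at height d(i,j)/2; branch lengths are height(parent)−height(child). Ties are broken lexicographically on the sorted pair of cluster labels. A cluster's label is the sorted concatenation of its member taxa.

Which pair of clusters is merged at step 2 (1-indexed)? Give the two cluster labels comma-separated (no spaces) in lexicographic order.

step 1: merge (O,Z) at d=3; branch lengths O→3/2, Z→3/2; new cluster OZ
  updated: d(G,OZ)=41/2, d(L,OZ)=53/2, d(OZ,P)=35, d(OZ,S)=103/2, d(OZ,T)=42
step 2: merge (G,P) at d=8; branch lengths G→4, P→4; new cluster GP
  updated: d(GP,L)=63/2, d(GP,OZ)=111/4, d(GP,S)=77/2, d(GP,T)=85/2
step 3: merge (L,OZ) at d=53/2; branch lengths L→53/4, OZ→47/4; new cluster LOZ
  updated: d(GP,LOZ)=29, d(LOZ,S)=133/3, d(LOZ,T)=115/3
step 4: merge (GP,LOZ) at d=29; branch lengths GP→21/2, LOZ→5/4; new cluster GLOPZ
  updated: d(GLOPZ,S)=42, d(GLOPZ,T)=40
step 5: merge (S,T) at d=33; branch lengths S→33/2, T→33/2; new cluster ST
  updated: d(GLOPZ,ST)=41
step 6: merge (GLOPZ,ST) at d=41; branch lengths GLOPZ→6, ST→4; new cluster GLOPSTZ
final tree: (((G:4,P:4):21/2,(L:53/4,(O:3/2,Z:3/2):47/4):5/4):6,(S:33/2,T:33/2):4)
total length: 363/4

G,P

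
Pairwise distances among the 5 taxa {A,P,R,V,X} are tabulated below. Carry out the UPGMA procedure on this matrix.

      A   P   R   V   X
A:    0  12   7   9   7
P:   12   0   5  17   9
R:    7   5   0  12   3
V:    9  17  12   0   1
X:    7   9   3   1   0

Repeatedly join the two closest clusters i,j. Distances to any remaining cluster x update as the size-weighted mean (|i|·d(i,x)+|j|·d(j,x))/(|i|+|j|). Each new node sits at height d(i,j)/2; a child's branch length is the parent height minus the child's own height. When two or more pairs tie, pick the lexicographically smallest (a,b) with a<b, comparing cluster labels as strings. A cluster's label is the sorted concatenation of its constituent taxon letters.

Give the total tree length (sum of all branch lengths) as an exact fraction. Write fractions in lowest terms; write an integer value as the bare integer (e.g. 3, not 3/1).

1. join V+X (d=1) ⇒ VX; edges |V|=1/2, |X|=1/2
  updated: d(A,VX)=8, d(P,VX)=13, d(R,VX)=15/2
2. join P+R (d=5) ⇒ PR; edges |P|=5/2, |R|=5/2
  updated: d(A,PR)=19/2, d(PR,VX)=41/4
3. join A+VX (d=8) ⇒ AVX; edges |A|=4, |VX|=7/2
  updated: d(AVX,PR)=10
4. join AVX+PR (d=10) ⇒ APRVX; edges |AVX|=1, |PR|=5/2
final tree: ((A:4,(V:1/2,X:1/2):7/2):1,(P:5/2,R:5/2):5/2)
total length: 17

17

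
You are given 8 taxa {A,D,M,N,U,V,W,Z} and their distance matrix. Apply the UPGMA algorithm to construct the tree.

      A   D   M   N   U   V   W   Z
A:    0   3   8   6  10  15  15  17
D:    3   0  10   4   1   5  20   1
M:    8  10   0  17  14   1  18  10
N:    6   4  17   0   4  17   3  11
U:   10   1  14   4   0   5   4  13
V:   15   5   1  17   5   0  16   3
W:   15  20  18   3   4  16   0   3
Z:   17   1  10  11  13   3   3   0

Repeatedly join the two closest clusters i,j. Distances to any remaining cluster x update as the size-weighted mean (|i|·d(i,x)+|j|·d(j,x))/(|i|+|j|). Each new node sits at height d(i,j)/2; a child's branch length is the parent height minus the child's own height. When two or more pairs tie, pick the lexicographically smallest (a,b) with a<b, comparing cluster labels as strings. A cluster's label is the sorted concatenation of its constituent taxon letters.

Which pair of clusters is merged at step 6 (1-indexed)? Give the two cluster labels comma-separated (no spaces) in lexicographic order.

iteration 1: select D,U (d=1); attach at lengths (1/2, 1/2); label the merged cluster DU
  updated: d(A,DU)=13/2, d(DU,M)=12, d(DU,N)=4, d(DU,V)=5, d(DU,W)=12, d(DU,Z)=7
iteration 2: select M,V (d=1); attach at lengths (1/2, 1/2); label the merged cluster MV
  updated: d(A,MV)=23/2, d(DU,MV)=17/2, d(MV,N)=17, d(MV,W)=17, d(MV,Z)=13/2
iteration 3: select N,W (d=3); attach at lengths (3/2, 3/2); label the merged cluster NW
  updated: d(A,NW)=21/2, d(DU,NW)=8, d(MV,NW)=17, d(NW,Z)=7
iteration 4: select A,DU (d=13/2); attach at lengths (13/4, 11/4); label the merged cluster ADU
  updated: d(ADU,MV)=19/2, d(ADU,NW)=53/6, d(ADU,Z)=31/3
iteration 5: select MV,Z (d=13/2); attach at lengths (11/4, 13/4); label the merged cluster MVZ
  updated: d(ADU,MVZ)=88/9, d(MVZ,NW)=41/3
iteration 6: select ADU,NW (d=53/6); attach at lengths (7/6, 35/12); label the merged cluster ADNUW
  updated: d(ADNUW,MVZ)=34/3
iteration 7: select ADNUW,MVZ (d=34/3); attach at lengths (5/4, 29/12); label the merged cluster ADMNUVWZ
final tree: (((A:13/4,(D:1/2,U:1/2):11/4):7/6,(N:3/2,W:3/2):35/12):5/4,((M:1/2,V:1/2):11/4,Z:13/4):29/12)
total length: 99/4

ADU,NW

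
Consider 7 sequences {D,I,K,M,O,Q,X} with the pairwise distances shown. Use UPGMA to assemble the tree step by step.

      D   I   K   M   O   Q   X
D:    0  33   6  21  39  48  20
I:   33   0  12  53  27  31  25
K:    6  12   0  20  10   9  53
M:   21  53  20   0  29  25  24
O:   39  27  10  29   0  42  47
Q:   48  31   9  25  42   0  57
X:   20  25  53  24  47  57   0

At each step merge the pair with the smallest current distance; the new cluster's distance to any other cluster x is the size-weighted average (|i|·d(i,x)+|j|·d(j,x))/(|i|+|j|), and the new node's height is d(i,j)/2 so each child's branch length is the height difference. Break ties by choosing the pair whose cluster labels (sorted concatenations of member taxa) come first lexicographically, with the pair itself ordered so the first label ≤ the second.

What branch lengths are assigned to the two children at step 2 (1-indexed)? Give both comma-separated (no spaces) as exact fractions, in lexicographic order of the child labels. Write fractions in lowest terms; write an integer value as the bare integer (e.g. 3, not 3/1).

29/4,41/4

step 1: merge (D,K) at d=6; branch lengths D→3, K→3; new cluster DK
  updated: d(DK,I)=45/2, d(DK,M)=41/2, d(DK,O)=49/2, d(DK,Q)=57/2, d(DK,X)=73/2
step 2: merge (DK,M) at d=41/2; branch lengths DK→29/4, M→41/4; new cluster DKM
  updated: d(DKM,I)=98/3, d(DKM,O)=26, d(DKM,Q)=82/3, d(DKM,X)=97/3
step 3: merge (I,X) at d=25; branch lengths I→25/2, X→25/2; new cluster IX
  updated: d(DKM,IX)=65/2, d(IX,O)=37, d(IX,Q)=44
step 4: merge (DKM,O) at d=26; branch lengths DKM→11/4, O→13; new cluster DKMO
  updated: d(DKMO,IX)=269/8, d(DKMO,Q)=31
step 5: merge (DKMO,Q) at d=31; branch lengths DKMO→5/2, Q→31/2; new cluster DKMOQ
  updated: d(DKMOQ,IX)=357/10
step 6: merge (DKMOQ,IX) at d=357/10; branch lengths DKMOQ→47/20, IX→107/20; new cluster DIKMOQX
final tree: (((((D:3,K:3):29/4,M:41/4):11/4,O:13):5/2,Q:31/2):47/20,(I:25/2,X:25/2):107/20)
total length: 1799/20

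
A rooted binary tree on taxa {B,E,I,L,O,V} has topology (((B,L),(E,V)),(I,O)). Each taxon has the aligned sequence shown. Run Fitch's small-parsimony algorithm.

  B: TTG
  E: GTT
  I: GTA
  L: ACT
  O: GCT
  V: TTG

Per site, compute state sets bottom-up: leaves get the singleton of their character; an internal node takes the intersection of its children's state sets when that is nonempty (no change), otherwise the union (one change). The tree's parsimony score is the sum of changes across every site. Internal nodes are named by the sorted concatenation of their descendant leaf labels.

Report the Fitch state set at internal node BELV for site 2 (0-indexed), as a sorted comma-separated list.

[col 0] BL: children B:{T}, L:{A} ∪→ {A,T}; cost 1
[col 0] EV: children E:{G}, V:{T} ∪→ {G,T}; cost 1
[col 0] BELV: children BL:{A,T}, EV:{G,T} ∩→ {T}; cost 0
[col 0] IO: children I:{G}, O:{G} ∩→ {G}; cost 0
[col 0] BEILOV: children BELV:{T}, IO:{G} ∪→ {G,T}; cost 1
[col 1] BL: children B:{T}, L:{C} ∪→ {C,T}; cost 1
[col 1] EV: children E:{T}, V:{T} ∩→ {T}; cost 0
[col 1] BELV: children BL:{C,T}, EV:{T} ∩→ {T}; cost 0
[col 1] IO: children I:{T}, O:{C} ∪→ {C,T}; cost 1
[col 1] BEILOV: children BELV:{T}, IO:{C,T} ∩→ {T}; cost 0
[col 2] BL: children B:{G}, L:{T} ∪→ {G,T}; cost 1
[col 2] EV: children E:{T}, V:{G} ∪→ {G,T}; cost 1
[col 2] BELV: children BL:{G,T}, EV:{G,T} ∩→ {G,T}; cost 0
[col 2] IO: children I:{A}, O:{T} ∪→ {A,T}; cost 1
[col 2] BEILOV: children BELV:{G,T}, IO:{A,T} ∩→ {T}; cost 0
per-site changes: [3, 2, 3]; total = 8

G,T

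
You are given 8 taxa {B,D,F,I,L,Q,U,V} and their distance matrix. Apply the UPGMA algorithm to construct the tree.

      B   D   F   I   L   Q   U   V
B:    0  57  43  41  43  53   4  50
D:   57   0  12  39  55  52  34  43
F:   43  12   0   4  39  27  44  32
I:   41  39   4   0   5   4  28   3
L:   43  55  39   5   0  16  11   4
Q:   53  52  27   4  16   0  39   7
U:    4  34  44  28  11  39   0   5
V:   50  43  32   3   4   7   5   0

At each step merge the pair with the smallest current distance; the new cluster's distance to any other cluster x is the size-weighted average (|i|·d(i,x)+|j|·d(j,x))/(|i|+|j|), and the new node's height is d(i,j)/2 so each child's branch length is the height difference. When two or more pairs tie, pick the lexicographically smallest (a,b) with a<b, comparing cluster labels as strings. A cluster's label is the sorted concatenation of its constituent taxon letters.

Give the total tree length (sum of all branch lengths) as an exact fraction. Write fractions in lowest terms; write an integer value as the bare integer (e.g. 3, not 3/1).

1. join I+V (d=3) ⇒ IV; edges |I|=3/2, |V|=3/2
  updated: d(B,IV)=91/2, d(D,IV)=41, d(F,IV)=18, d(IV,L)=9/2, d(IV,Q)=11/2, d(IV,U)=33/2
2. join B+U (d=4) ⇒ BU; edges |B|=2, |U|=2
  updated: d(BU,D)=91/2, d(BU,F)=87/2, d(BU,IV)=31, d(BU,L)=27, d(BU,Q)=46
3. join IV+L (d=9/2) ⇒ ILV; edges |IV|=3/4, |L|=9/4
  updated: d(BU,ILV)=89/3, d(D,ILV)=137/3, d(F,ILV)=25, d(ILV,Q)=9
4. join ILV+Q (d=9) ⇒ ILQV; edges |ILV|=9/4, |Q|=9/2
  updated: d(BU,ILQV)=135/4, d(D,ILQV)=189/4, d(F,ILQV)=51/2
5. join D+F (d=12) ⇒ DF; edges |D|=6, |F|=6
  updated: d(BU,DF)=89/2, d(DF,ILQV)=291/8
6. join BU+ILQV (d=135/4) ⇒ BILQUV; edges |BU|=119/8, |ILQV|=99/8
  updated: d(BILQUV,DF)=469/12
7. join BILQUV+DF (d=469/12) ⇒ BDFILQUV; edges |BILQUV|=8/3, |DF|=325/24
final tree: (((B:2,U:2):119/8,(((I:3/2,V:3/2):3/4,L:9/4):9/4,Q:9/2):99/8):8/3,(D:6,F:6):325/24)
total length: 1733/24

1733/24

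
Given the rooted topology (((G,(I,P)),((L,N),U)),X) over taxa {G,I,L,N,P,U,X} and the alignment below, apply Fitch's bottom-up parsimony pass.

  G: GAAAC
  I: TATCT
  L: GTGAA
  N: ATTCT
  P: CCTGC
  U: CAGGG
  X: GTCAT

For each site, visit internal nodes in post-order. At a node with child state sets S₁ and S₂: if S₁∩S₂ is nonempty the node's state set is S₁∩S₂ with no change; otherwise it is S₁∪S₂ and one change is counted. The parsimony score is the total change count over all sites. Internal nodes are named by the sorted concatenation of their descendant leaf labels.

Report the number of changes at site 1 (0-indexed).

3

[col 0] IP: children I:{T}, P:{C} ∪→ {C,T}; cost 1
[col 0] GIP: children G:{G}, IP:{C,T} ∪→ {C,G,T}; cost 1
[col 0] LN: children L:{G}, N:{A} ∪→ {A,G}; cost 1
[col 0] LNU: children LN:{A,G}, U:{C} ∪→ {A,C,G}; cost 1
[col 0] GILNPU: children GIP:{C,G,T}, LNU:{A,C,G} ∩→ {C,G}; cost 0
[col 0] GILNPUX: children GILNPU:{C,G}, X:{G} ∩→ {G}; cost 0
[col 1] IP: children I:{A}, P:{C} ∪→ {A,C}; cost 1
[col 1] GIP: children G:{A}, IP:{A,C} ∩→ {A}; cost 0
[col 1] LN: children L:{T}, N:{T} ∩→ {T}; cost 0
[col 1] LNU: children LN:{T}, U:{A} ∪→ {A,T}; cost 1
[col 1] GILNPU: children GIP:{A}, LNU:{A,T} ∩→ {A}; cost 0
[col 1] GILNPUX: children GILNPU:{A}, X:{T} ∪→ {A,T}; cost 1
[col 2] IP: children I:{T}, P:{T} ∩→ {T}; cost 0
[col 2] GIP: children G:{A}, IP:{T} ∪→ {A,T}; cost 1
[col 2] LN: children L:{G}, N:{T} ∪→ {G,T}; cost 1
[col 2] LNU: children LN:{G,T}, U:{G} ∩→ {G}; cost 0
[col 2] GILNPU: children GIP:{A,T}, LNU:{G} ∪→ {A,G,T}; cost 1
[col 2] GILNPUX: children GILNPU:{A,G,T}, X:{C} ∪→ {A,C,G,T}; cost 1
[col 3] IP: children I:{C}, P:{G} ∪→ {C,G}; cost 1
[col 3] GIP: children G:{A}, IP:{C,G} ∪→ {A,C,G}; cost 1
[col 3] LN: children L:{A}, N:{C} ∪→ {A,C}; cost 1
[col 3] LNU: children LN:{A,C}, U:{G} ∪→ {A,C,G}; cost 1
[col 3] GILNPU: children GIP:{A,C,G}, LNU:{A,C,G} ∩→ {A,C,G}; cost 0
[col 3] GILNPUX: children GILNPU:{A,C,G}, X:{A} ∩→ {A}; cost 0
[col 4] IP: children I:{T}, P:{C} ∪→ {C,T}; cost 1
[col 4] GIP: children G:{C}, IP:{C,T} ∩→ {C}; cost 0
[col 4] LN: children L:{A}, N:{T} ∪→ {A,T}; cost 1
[col 4] LNU: children LN:{A,T}, U:{G} ∪→ {A,G,T}; cost 1
[col 4] GILNPU: children GIP:{C}, LNU:{A,G,T} ∪→ {A,C,G,T}; cost 1
[col 4] GILNPUX: children GILNPU:{A,C,G,T}, X:{T} ∩→ {T}; cost 0
per-site changes: [4, 3, 4, 4, 4]; total = 19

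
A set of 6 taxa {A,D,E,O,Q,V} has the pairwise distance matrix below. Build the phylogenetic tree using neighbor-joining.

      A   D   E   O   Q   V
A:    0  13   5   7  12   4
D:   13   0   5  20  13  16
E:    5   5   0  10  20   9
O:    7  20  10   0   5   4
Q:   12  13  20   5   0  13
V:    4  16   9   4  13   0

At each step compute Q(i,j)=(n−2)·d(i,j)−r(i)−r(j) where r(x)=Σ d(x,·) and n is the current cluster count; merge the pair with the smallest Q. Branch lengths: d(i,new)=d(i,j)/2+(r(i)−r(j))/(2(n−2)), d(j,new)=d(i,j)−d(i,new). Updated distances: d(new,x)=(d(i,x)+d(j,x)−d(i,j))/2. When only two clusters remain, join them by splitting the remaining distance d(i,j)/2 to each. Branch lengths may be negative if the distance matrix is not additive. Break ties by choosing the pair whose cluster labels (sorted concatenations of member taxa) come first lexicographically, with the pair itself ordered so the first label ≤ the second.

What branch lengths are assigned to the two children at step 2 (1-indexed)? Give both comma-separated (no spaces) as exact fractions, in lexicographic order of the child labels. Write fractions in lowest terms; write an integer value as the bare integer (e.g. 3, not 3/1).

-1/12,61/12

iteration 1: select D,E (d=5, Q=-96); attach at lengths (19/4, 1/4); label the merged cluster DE
  updated: d(A,DE)=13/2, d(DE,O)=25/2, d(DE,Q)=14, d(DE,V)=10
iteration 2: select O,Q (d=5, Q=-115/2); attach at lengths (-1/12, 61/12); label the merged cluster OQ
  updated: d(A,OQ)=7, d(DE,OQ)=43/4, d(OQ,V)=6
iteration 3: select A,DE (d=13/2, Q=-127/4); attach at lengths (13/16, 91/16); label the merged cluster ADE
  updated: d(ADE,OQ)=45/8, d(ADE,V)=15/4
iteration 4: select ADE,OQ (d=45/8, Q=-123/8); attach at lengths (27/16, 63/16); label the merged cluster ADEOQ
  updated: d(ADEOQ,V)=33/16
iteration 5: select ADEOQ,V (d=33/16); attach at lengths (33/32, 33/32); label the merged cluster ADEOQV
final tree: (((A:13/16,(D:19/4,E:1/4):91/16):27/16,(O:-1/12,Q:61/12):63/16):33/32,V:33/32)
total length: 387/16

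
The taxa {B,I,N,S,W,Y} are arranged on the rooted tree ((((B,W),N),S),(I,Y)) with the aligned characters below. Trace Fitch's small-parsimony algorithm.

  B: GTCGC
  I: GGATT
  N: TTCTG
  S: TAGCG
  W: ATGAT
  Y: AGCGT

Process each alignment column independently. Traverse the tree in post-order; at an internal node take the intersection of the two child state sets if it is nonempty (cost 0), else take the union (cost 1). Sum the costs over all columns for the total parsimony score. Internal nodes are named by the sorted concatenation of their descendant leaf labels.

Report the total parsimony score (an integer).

16

[col 0] BW: children B:{G}, W:{A} ∪→ {A,G}; cost 1
[col 0] BNW: children BW:{A,G}, N:{T} ∪→ {A,G,T}; cost 1
[col 0] BNSW: children BNW:{A,G,T}, S:{T} ∩→ {T}; cost 0
[col 0] IY: children I:{G}, Y:{A} ∪→ {A,G}; cost 1
[col 0] BINSWY: children BNSW:{T}, IY:{A,G} ∪→ {A,G,T}; cost 1
[col 1] BW: children B:{T}, W:{T} ∩→ {T}; cost 0
[col 1] BNW: children BW:{T}, N:{T} ∩→ {T}; cost 0
[col 1] BNSW: children BNW:{T}, S:{A} ∪→ {A,T}; cost 1
[col 1] IY: children I:{G}, Y:{G} ∩→ {G}; cost 0
[col 1] BINSWY: children BNSW:{A,T}, IY:{G} ∪→ {A,G,T}; cost 1
[col 2] BW: children B:{C}, W:{G} ∪→ {C,G}; cost 1
[col 2] BNW: children BW:{C,G}, N:{C} ∩→ {C}; cost 0
[col 2] BNSW: children BNW:{C}, S:{G} ∪→ {C,G}; cost 1
[col 2] IY: children I:{A}, Y:{C} ∪→ {A,C}; cost 1
[col 2] BINSWY: children BNSW:{C,G}, IY:{A,C} ∩→ {C}; cost 0
[col 3] BW: children B:{G}, W:{A} ∪→ {A,G}; cost 1
[col 3] BNW: children BW:{A,G}, N:{T} ∪→ {A,G,T}; cost 1
[col 3] BNSW: children BNW:{A,G,T}, S:{C} ∪→ {A,C,G,T}; cost 1
[col 3] IY: children I:{T}, Y:{G} ∪→ {G,T}; cost 1
[col 3] BINSWY: children BNSW:{A,C,G,T}, IY:{G,T} ∩→ {G,T}; cost 0
[col 4] BW: children B:{C}, W:{T} ∪→ {C,T}; cost 1
[col 4] BNW: children BW:{C,T}, N:{G} ∪→ {C,G,T}; cost 1
[col 4] BNSW: children BNW:{C,G,T}, S:{G} ∩→ {G}; cost 0
[col 4] IY: children I:{T}, Y:{T} ∩→ {T}; cost 0
[col 4] BINSWY: children BNSW:{G}, IY:{T} ∪→ {G,T}; cost 1
per-site changes: [4, 2, 3, 4, 3]; total = 16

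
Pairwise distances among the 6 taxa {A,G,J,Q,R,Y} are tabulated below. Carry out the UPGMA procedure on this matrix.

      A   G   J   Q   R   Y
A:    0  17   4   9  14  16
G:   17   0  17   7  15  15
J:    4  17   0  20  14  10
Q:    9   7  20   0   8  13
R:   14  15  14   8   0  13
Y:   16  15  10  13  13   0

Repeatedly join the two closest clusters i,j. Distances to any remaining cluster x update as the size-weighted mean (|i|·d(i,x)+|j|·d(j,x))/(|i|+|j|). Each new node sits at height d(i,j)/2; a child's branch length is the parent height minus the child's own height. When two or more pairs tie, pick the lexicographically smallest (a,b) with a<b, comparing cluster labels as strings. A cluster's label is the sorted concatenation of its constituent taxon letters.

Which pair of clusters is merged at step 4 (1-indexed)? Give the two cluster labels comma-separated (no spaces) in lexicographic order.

AJ,Y

1. join A+J (d=4) ⇒ AJ; edges |A|=2, |J|=2
  updated: d(AJ,G)=17, d(AJ,Q)=29/2, d(AJ,R)=14, d(AJ,Y)=13
2. join G+Q (d=7) ⇒ GQ; edges |G|=7/2, |Q|=7/2
  updated: d(AJ,GQ)=63/4, d(GQ,R)=23/2, d(GQ,Y)=14
3. join GQ+R (d=23/2) ⇒ GQR; edges |GQ|=9/4, |R|=23/4
  updated: d(AJ,GQR)=91/6, d(GQR,Y)=41/3
4. join AJ+Y (d=13) ⇒ AJY; edges |AJ|=9/2, |Y|=13/2
  updated: d(AJY,GQR)=44/3
5. join AJY+GQR (d=44/3) ⇒ AGJQRY; edges |AJY|=5/6, |GQR|=19/12
final tree: (((A:2,J:2):9/2,Y:13/2):5/6,((G:7/2,Q:7/2):9/4,R:23/4):19/12)
total length: 389/12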